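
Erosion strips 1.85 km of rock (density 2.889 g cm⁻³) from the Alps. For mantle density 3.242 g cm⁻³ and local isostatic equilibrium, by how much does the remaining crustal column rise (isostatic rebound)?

Unloading: uplift u = e ρ_c/ρ_m = 1.85 km × 2.889/3.242 = 1.65 km.

1.65 km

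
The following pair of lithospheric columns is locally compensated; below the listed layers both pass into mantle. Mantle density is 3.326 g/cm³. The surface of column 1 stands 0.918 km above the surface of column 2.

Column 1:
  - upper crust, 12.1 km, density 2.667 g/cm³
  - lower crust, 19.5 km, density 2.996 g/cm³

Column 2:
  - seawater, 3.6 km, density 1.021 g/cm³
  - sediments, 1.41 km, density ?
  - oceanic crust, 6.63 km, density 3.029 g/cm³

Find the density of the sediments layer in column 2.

Take the compensation level at the base of the deeper column (depth z_c below the surface of column 1) and equate Σ ρ_i t_i down to z_c; mantle fills any gap and the z_c terms cancel.
Column 1: 12.1×2.667 + 19.5×2.996 + (z_c − 31.6)×3.326
Column 2: 0.918×0 + 3.6×1.021 + 1.41×ρ + 6.63×3.029 + (z_c − 0.918 − 11.64)×3.326
The z_c×3.326 term appears on both sides and cancels. Collect the known terms of each column as K = Σ(ρt)_known − 3.326 × (depth of known layers): K_1 = 90.6927 − 3.326×31.6 = −14.4089; K_2 = 23.75787 − 3.326×(0.918 + 11.64) = −18.010038.
Balance: K_1 = K_2 + 1.41×ρ, so ρ = (K_1 − K_2)/1.41 = 3.60114/1.41 = 2.55 g/cm³.

2.55 g/cm³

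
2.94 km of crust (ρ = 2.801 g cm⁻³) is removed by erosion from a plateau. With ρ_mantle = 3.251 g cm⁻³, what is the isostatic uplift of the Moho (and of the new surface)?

Unloading: uplift u = e ρ_c/ρ_m = 2.94 km × 2.801/3.251 = 2.53 km.

2.53 km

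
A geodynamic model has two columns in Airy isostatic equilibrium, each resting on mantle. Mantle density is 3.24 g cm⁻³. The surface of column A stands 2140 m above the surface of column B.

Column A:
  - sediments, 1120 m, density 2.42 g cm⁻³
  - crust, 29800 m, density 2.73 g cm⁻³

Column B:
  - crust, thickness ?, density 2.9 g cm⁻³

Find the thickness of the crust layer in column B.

Take the compensation level at the base of the deeper column (depth z_c below the surface of column A) and equate Σ ρ_i t_i down to z_c; mantle fills any gap and the z_c terms cancel.
Column A: 1120×2.42 + 29800×2.73 + (z_c − 30920)×3.24
Column B: 2140×0 + x×2.9 + (z_c − 2140 − 0 − x)×3.24
The z_c×3.24 term appears on both sides and cancels. Collect the known terms of each column as K = Σ(ρt)_known − 3.24 × (depth of known layers): K_A = 84064.4 − 3.24×30920 = −16116.4; K_B = 0 − 3.24×(2140 + 0) = −6933.6.
Balance: K_A = K_B − x×(3.24 − 2.9), so x = (K_B − K_A)/(3.24 − 2.9) = 9182.8/0.34 = 27000 m.

27000 m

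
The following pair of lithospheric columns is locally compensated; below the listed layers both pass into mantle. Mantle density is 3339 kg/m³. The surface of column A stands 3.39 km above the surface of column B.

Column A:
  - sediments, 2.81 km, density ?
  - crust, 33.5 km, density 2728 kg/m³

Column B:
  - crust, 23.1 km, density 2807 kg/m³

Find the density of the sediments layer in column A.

2220 kg/m³

Take the compensation level at the base of the deeper column (depth z_c below the surface of column A) and equate Σ ρ_i t_i down to z_c; mantle fills any gap and the z_c terms cancel.
Column A: 2.81×ρ + 33.5×2728 + (z_c − 36.31)×3339
Column B: 3.39×0 + 23.1×2807 + (z_c − 3.39 − 23.1)×3339
The z_c×3339 term appears on both sides and cancels. Collect the known terms of each column as K = Σ(ρt)_known − 3339 × (depth of known layers): K_A = 91388 − 3339×36.31 = −29851.09; K_B = 64841.7 − 3339×(3.39 + 23.1) = −23608.41.
Balance: K_A + 2.81×ρ = K_B, so ρ = (K_B − K_A)/2.81 = 6242.68/2.81 = 2220 kg/m³.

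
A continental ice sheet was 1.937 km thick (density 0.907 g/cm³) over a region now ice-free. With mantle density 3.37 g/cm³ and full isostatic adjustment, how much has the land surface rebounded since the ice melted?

0.521 km

Removing the load lets mantle flow back in; uplift u satisfies ρ_ice t = ρ_m u.
u = t ρ_ice/ρ_m = 1.937 km × 0.907/3.37 = 0.521 km.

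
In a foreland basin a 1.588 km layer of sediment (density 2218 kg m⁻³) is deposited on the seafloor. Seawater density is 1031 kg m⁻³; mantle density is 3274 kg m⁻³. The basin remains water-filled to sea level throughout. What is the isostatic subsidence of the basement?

Submarine loading: the sediment displaces seawater, and the subsidence is in turn flooded, so s (ρ_m − ρ_w) = t (ρ_sed − ρ_w).
s = 1.588 km × (2218 − 1031) / (3274 − 1031) = 0.84 km.

0.84 km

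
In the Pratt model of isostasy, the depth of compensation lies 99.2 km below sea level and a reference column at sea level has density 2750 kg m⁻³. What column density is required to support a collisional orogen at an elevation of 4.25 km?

2640 kg m⁻³

Pratt balance: ρ_ref D = ρ (D + h).
ρ = ρ_ref D/(D + h) = 2750 × 99.2 km/(99.2 km + 4.25 km) = 2640 kg m⁻³.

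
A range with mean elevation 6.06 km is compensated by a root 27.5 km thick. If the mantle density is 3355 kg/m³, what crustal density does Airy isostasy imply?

2750 kg/m³

ρ_c h = (ρ_m − ρ_c) r → ρ_c (h + r) = ρ_m r → ρ_c = ρ_m r / (h + r).
ρ_c = 3355 × 27.5 km / (6.06 km + 27.5 km) = 2750 kg/m³.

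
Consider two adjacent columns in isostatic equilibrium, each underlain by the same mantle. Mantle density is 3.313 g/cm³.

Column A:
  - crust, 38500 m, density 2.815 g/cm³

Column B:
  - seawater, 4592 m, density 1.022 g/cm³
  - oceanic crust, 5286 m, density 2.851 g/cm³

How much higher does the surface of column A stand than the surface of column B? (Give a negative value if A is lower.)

1870 m

For any compensation level in the mantle, the mantle terms cancel and isostasy reduces to e = (Σt_A − Σt_B) − (Σ(ρt)_A − Σ(ρt)_B) / ρ_m.
Σt_A = 38500 m; Σt_B = 9878 m; Σ(ρt)_A = 108377.5; Σ(ρt)_B = 19763.41 (in m·g/cm³).
e = (38500 − 9878) − (108377.5 − 19763.41) / 3.313 = 1870 m.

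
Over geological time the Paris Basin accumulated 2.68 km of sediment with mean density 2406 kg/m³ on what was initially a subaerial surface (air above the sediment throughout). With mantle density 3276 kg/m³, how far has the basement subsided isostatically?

1.97 km

Subaerial load: s = t ρ_sed / ρ_m = 2.68 km × 2406/3276 = 1.97 km.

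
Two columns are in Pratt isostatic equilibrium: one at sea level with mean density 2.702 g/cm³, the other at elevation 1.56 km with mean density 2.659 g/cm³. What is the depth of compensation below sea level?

ρ_ref D = ρ (D + h) → D (ρ_ref − ρ) = ρ h.
D = ρ h/(ρ_ref − ρ) = 2.659 × 1.56 km/(2.702 − 2.659) = 96.5 km.

96.5 km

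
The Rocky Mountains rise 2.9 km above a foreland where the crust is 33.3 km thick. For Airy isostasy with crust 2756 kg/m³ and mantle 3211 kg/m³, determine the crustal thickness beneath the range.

53.8 km

Root depth r = h ρ_c / (ρ_m − ρ_c) = 2.9 km × 2756 / 455 = 17.57 km.
Total thickness = T + h + r = 33.3 km + 2.9 km + 17.57 km = 53.8 km.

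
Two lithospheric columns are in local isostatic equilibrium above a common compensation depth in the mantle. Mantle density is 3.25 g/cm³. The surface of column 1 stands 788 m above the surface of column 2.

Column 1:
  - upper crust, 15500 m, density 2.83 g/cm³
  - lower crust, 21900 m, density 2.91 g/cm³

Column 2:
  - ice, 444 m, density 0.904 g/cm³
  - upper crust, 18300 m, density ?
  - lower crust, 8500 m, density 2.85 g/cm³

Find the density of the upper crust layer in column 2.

Take the compensation level at the base of the deeper column (depth z_c below the surface of column 1) and equate Σ ρ_i t_i down to z_c; mantle fills any gap and the z_c terms cancel.
Column 1: 15500×2.83 + 21900×2.91 + (z_c − 37400)×3.25
Column 2: 788×0 + 444×0.904 + 18300×ρ + 8500×2.85 + (z_c − 788 − 27244)×3.25
The z_c×3.25 term appears on both sides and cancels. Collect the known terms of each column as K = Σ(ρt)_known − 3.25 × (depth of known layers): K_1 = 107594 − 3.25×37400 = −13956; K_2 = 24626.376 − 3.25×(788 + 27244) = −66477.624.
Balance: K_1 = K_2 + 18300×ρ, so ρ = (K_1 − K_2)/18300 = 52521.6/18300 = 2.87 g/cm³.

2.87 g/cm³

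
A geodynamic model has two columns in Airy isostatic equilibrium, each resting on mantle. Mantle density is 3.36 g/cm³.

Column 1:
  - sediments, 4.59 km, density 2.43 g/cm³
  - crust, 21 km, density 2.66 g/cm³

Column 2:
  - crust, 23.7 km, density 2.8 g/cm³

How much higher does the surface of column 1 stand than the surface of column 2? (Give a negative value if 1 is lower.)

For any compensation level in the mantle, the mantle terms cancel and isostasy reduces to e = (Σt_1 − Σt_2) − (Σ(ρt)_1 − Σ(ρt)_2) / ρ_m.
Σt_1 = 25.59 km; Σt_2 = 23.7 km; Σ(ρt)_1 = 67.0137; Σ(ρt)_2 = 66.36 (in km·g/cm³).
e = (25.59 − 23.7) − (67.0137 − 66.36) / 3.36 = 1.7 km.

1.7 km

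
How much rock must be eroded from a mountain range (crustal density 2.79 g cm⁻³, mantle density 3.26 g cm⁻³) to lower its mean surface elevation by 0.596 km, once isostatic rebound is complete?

4.13 km

Net drop Δ = e − u = e − e ρ_c/ρ_m = e (ρ_m − ρ_c)/ρ_m.
e = Δ ρ_m/(ρ_m − ρ_c) = 0.596 km × 3.26/0.47 = 4.13 km.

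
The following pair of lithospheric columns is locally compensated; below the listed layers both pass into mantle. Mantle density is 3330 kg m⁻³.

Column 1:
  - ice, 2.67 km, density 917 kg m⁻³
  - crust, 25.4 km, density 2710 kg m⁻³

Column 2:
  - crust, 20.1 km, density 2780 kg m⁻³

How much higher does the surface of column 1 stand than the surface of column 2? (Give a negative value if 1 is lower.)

For any compensation level in the mantle, the mantle terms cancel and isostasy reduces to e = (Σt_1 − Σt_2) − (Σ(ρt)_1 − Σ(ρt)_2) / ρ_m.
Σt_1 = 28.07 km; Σt_2 = 20.1 km; Σ(ρt)_1 = 71282.39; Σ(ρt)_2 = 55878 (in km·kg m⁻³).
e = (28.07 − 20.1) − (71282.39 − 55878) / 3330 = 3.34 km.

3.34 km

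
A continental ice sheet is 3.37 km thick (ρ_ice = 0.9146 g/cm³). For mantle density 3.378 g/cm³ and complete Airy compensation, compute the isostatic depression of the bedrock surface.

0.912 km

Isostatic balance requires: the ice load ρ_ice t is balanced by mantle displaced below, ρ_m s.
s = t ρ_ice / ρ_m = 3.37 km × 0.9146/3.378 = 0.912 km.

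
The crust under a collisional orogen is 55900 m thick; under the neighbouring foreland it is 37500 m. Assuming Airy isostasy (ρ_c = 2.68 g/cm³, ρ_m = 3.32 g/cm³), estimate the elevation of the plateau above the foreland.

3550 m

Excess crust Δ = 55900 m − 37500 m = 18400 m, split between elevation h and root r with h + r = Δ.
Airy balance ρ_c h = (ρ_m − ρ_c) r gives r = h ρ_c/(ρ_m − ρ_c), so h (1 + ρ_c/(ρ_m − ρ_c)) = Δ, i.e. h = Δ (ρ_m − ρ_c)/ρ_m.
h = 18400 m × 0.64/3.32 = 3550 m.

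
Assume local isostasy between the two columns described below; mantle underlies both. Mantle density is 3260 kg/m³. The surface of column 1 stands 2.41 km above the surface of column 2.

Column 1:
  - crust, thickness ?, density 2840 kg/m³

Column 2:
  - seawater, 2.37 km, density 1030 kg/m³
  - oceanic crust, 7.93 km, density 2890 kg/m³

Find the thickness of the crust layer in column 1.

38.3 km

Take the compensation level at the base of the deeper column (depth z_c below the surface of column 1) and equate Σ ρ_i t_i down to z_c; mantle fills any gap and the z_c terms cancel.
Column 1: x×2840 + (z_c − 0 − x)×3260
Column 2: 2.41×0 + 2.37×1030 + 7.93×2890 + (z_c − 2.41 − 10.3)×3260
The z_c×3260 term appears on both sides and cancels. Collect the known terms of each column as K = Σ(ρt)_known − 3260 × (depth of known layers): K_1 = 0 − 3260×0 = 0; K_2 = 25358.8 − 3260×(2.41 + 10.3) = −16075.8.
Balance: K_1 − x×(3260 − 2840) = K_2, so x = (K_1 − K_2)/(3260 − 2840) = 16075.8/420 = 38.3 km.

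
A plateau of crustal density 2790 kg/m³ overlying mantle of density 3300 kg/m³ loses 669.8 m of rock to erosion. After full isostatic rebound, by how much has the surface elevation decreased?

104 m

Rebound u = e ρ_c/ρ_m = 669.8 m × 2790/3300 = 566.3 m.
Net surface drop = e − u = 669.8 m − 566.3 m = e (ρ_m − ρ_c)/ρ_m = 104 m.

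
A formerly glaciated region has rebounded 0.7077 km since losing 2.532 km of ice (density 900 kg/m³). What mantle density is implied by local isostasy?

3220 kg/m³

ρ_m = ρ_ice t / u = 900 × 2.532 km/0.7077 km = 3220 kg/m³.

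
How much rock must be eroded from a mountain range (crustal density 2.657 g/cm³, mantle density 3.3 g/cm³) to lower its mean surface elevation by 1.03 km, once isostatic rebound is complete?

5.29 km

Net drop Δ = e − u = e − e ρ_c/ρ_m = e (ρ_m − ρ_c)/ρ_m.
e = Δ ρ_m/(ρ_m − ρ_c) = 1.03 km × 3.3/0.643 = 5.29 km.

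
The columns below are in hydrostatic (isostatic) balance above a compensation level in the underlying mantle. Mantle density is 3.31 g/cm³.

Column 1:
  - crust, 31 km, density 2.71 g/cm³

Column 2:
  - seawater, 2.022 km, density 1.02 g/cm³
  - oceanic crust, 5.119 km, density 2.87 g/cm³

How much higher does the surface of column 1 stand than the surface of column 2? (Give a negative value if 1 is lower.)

For any compensation level in the mantle, the mantle terms cancel and isostasy reduces to e = (Σt_1 − Σt_2) − (Σ(ρt)_1 − Σ(ρt)_2) / ρ_m.
Σt_1 = 31 km; Σt_2 = 7.141 km; Σ(ρt)_1 = 84.01; Σ(ρt)_2 = 16.75397 (in km·g/cm³).
e = (31 − 7.141) − (84.01 − 16.75397) / 3.31 = 3.54 km.

3.54 km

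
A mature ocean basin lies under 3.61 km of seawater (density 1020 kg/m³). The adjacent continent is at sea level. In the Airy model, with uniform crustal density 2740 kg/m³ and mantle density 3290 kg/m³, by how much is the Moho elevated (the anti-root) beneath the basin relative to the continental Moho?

11.3 km

Equating mass per unit area of the two columns: replacing crust with seawater at the top is compensated by replacing crust with mantle at the base: d (ρ_c − ρ_w) = a (ρ_m − ρ_c).
a = d (ρ_c − ρ_w)/(ρ_m − ρ_c) = 3.61 km × 1720/550 = 11.3 km.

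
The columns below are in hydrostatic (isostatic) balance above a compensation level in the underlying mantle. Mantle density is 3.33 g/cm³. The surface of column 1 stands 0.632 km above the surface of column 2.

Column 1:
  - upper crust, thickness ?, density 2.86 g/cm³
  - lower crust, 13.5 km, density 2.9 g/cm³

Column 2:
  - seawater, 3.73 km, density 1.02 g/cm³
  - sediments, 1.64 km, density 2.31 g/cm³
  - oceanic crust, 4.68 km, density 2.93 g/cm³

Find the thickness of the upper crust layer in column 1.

18 km

Take the compensation level at the base of the deeper column (depth z_c below the surface of column 1) and equate Σ ρ_i t_i down to z_c; mantle fills any gap and the z_c terms cancel.
Column 1: x×2.86 + 13.5×2.9 + (z_c − 13.5 − x)×3.33
Column 2: 0.632×0 + 3.73×1.02 + 1.64×2.31 + 4.68×2.93 + (z_c − 0.632 − 10.05)×3.33
The z_c×3.33 term appears on both sides and cancels. Collect the known terms of each column as K = Σ(ρt)_known − 3.33 × (depth of known layers): K_1 = 39.15 − 3.33×13.5 = −5.805; K_2 = 21.3054 − 3.33×(0.632 + 10.05) = −14.26566.
Balance: K_1 − x×(3.33 − 2.86) = K_2, so x = (K_1 − K_2)/(3.33 − 2.86) = 8.46066/0.47 = 18 km.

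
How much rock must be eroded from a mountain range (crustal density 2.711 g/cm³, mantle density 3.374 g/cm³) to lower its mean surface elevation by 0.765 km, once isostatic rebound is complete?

Net drop Δ = e − u = e − e ρ_c/ρ_m = e (ρ_m − ρ_c)/ρ_m.
e = Δ ρ_m/(ρ_m − ρ_c) = 0.765 km × 3.374/0.663 = 3.89 km.

3.89 km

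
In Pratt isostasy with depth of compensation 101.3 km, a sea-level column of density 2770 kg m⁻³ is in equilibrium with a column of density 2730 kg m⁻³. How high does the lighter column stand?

ρ_ref D = ρ (D + h) → h = D (ρ_ref − ρ)/ρ.
h = 101.3 km × (2770 − 2730)/2730 = 1.48 km.

1.48 km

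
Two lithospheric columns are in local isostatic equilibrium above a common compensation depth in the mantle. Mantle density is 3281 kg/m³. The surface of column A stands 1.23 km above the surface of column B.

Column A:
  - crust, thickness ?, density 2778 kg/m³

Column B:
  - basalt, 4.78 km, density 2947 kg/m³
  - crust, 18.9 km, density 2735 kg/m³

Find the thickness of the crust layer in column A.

31.7 km

Take the compensation level at the base of the deeper column (depth z_c below the surface of column A) and equate Σ ρ_i t_i down to z_c; mantle fills any gap and the z_c terms cancel.
Column A: x×2778 + (z_c − 0 − x)×3281
Column B: 1.23×0 + 4.78×2947 + 18.9×2735 + (z_c − 1.23 − 23.68)×3281
The z_c×3281 term appears on both sides and cancels. Collect the known terms of each column as K = Σ(ρt)_known − 3281 × (depth of known layers): K_A = 0 − 3281×0 = 0; K_B = 65778.16 − 3281×(1.23 + 23.68) = −15951.55.
Balance: K_A − x×(3281 − 2778) = K_B, so x = (K_A − K_B)/(3281 − 2778) = 15951.6/503 = 31.7 km.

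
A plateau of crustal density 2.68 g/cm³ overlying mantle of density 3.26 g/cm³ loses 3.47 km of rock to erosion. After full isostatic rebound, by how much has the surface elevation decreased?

Rebound u = e ρ_c/ρ_m = 3.47 km × 2.68/3.26 = 2.853 km.
Net surface drop = e − u = 3.47 km − 2.853 km = e (ρ_m − ρ_c)/ρ_m = 0.617 km.

0.617 km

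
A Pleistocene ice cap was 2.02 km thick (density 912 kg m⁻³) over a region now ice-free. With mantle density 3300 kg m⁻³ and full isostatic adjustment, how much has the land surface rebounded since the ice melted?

Removing the load lets mantle flow back in; uplift u satisfies ρ_ice t = ρ_m u.
u = t ρ_ice/ρ_m = 2.02 km × 912/3300 = 0.558 km.

0.558 km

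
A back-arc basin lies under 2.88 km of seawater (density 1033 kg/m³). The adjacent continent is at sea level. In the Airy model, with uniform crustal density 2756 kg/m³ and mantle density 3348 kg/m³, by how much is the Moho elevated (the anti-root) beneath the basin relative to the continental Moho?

Equating mass per unit area of the two columns: replacing crust with seawater at the top is compensated by replacing crust with mantle at the base: d (ρ_c − ρ_w) = a (ρ_m − ρ_c).
a = d (ρ_c − ρ_w)/(ρ_m − ρ_c) = 2.88 km × 1723/592 = 8.38 km.

8.38 km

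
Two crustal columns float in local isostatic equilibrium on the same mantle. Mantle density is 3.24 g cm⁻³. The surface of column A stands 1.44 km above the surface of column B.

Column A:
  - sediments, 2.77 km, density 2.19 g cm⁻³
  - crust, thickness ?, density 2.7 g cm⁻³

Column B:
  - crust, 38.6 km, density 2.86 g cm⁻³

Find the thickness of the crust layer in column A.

Take the compensation level at the base of the deeper column (depth z_c below the surface of column A) and equate Σ ρ_i t_i down to z_c; mantle fills any gap and the z_c terms cancel.
Column A: 2.77×2.19 + x×2.7 + (z_c − 2.77 − x)×3.24
Column B: 1.44×0 + 38.6×2.86 + (z_c − 1.44 − 38.6)×3.24
The z_c×3.24 term appears on both sides and cancels. Collect the known terms of each column as K = Σ(ρt)_known − 3.24 × (depth of known layers): K_A = 6.0663 − 3.24×2.77 = −2.9085; K_B = 110.396 − 3.24×(1.44 + 38.6) = −19.3336.
Balance: K_A − x×(3.24 − 2.7) = K_B, so x = (K_A − K_B)/(3.24 − 2.7) = 16.4251/0.54 = 30.4 km.

30.4 km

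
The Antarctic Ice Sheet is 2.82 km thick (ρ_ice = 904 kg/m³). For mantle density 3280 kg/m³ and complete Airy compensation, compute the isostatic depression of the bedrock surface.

By Archimedes' principle applied to the lithosphere: the ice load ρ_ice t is balanced by mantle displaced below, ρ_m s.
s = t ρ_ice / ρ_m = 2.82 km × 904/3280 = 0.777 km.

0.777 km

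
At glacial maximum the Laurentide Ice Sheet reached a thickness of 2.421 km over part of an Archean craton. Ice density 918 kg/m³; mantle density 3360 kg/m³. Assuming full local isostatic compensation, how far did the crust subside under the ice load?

0.661 km

For local isostatic compensation: the ice load ρ_ice t is balanced by mantle displaced below, ρ_m s.
s = t ρ_ice / ρ_m = 2.421 km × 918/3360 = 0.661 km.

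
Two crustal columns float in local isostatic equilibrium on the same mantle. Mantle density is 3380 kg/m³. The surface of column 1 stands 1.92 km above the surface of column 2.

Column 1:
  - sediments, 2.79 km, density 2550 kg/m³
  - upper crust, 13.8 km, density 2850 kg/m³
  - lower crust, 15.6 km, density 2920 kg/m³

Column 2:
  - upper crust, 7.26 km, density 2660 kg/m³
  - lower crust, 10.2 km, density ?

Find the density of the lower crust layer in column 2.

2880 kg/m³

Take the compensation level at the base of the deeper column (depth z_c below the surface of column 1) and equate Σ ρ_i t_i down to z_c; mantle fills any gap and the z_c terms cancel.
Column 1: 2.79×2550 + 13.8×2850 + 15.6×2920 + (z_c − 32.19)×3380
Column 2: 1.92×0 + 7.26×2660 + 10.2×ρ + (z_c − 1.92 − 17.46)×3380
The z_c×3380 term appears on both sides and cancels. Collect the known terms of each column as K = Σ(ρt)_known − 3380 × (depth of known layers): K_1 = 91996.5 − 3380×32.19 = −16805.7; K_2 = 19311.6 − 3380×(1.92 + 17.46) = −46192.8.
Balance: K_1 = K_2 + 10.2×ρ, so ρ = (K_1 − K_2)/10.2 = 29387.1/10.2 = 2880 kg/m³.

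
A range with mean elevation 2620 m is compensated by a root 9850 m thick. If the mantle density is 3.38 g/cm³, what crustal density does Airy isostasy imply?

ρ_c h = (ρ_m − ρ_c) r → ρ_c (h + r) = ρ_m r → ρ_c = ρ_m r / (h + r).
ρ_c = 3.38 × 9850 m / (2620 m + 9850 m) = 2.67 g/cm³.

2.67 g/cm³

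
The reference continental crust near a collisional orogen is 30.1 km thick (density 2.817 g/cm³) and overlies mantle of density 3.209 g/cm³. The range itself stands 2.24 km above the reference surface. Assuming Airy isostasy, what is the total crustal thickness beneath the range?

48.4 km

Root depth r = h ρ_c / (ρ_m − ρ_c) = 2.24 km × 2.817 / 0.392 = 16.1 km.
Total thickness = T + h + r = 30.1 km + 2.24 km + 16.1 km = 48.4 km.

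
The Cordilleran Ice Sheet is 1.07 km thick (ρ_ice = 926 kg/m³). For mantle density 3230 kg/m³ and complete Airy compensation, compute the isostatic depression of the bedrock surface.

Equating mass per unit area of the two columns: the ice load ρ_ice t is balanced by mantle displaced below, ρ_m s.
s = t ρ_ice / ρ_m = 1.07 km × 926/3230 = 0.307 km.

0.307 km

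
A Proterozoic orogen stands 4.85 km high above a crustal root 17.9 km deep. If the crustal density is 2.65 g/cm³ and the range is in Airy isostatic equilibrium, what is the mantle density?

Airy balance: ρ_c h = (ρ_m − ρ_c) r → ρ_m = ρ_c (1 + h/r).
ρ_m = 2.65 × (1 + 4.85 km/17.9 km) = 3.37 g/cm³.

3.37 g/cm³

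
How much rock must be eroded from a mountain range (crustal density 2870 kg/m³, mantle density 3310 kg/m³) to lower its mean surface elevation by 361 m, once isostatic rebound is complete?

2720 m

Net drop Δ = e − u = e − e ρ_c/ρ_m = e (ρ_m − ρ_c)/ρ_m.
e = Δ ρ_m/(ρ_m − ρ_c) = 361 m × 3310/440 = 2720 m.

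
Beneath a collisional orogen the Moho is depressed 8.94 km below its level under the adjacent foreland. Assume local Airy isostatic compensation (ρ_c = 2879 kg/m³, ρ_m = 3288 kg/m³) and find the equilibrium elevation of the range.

1.27 km

Isostatic balance requires: ρ_c h = (ρ_m − ρ_c) r.
h = r (ρ_m − ρ_c) / ρ_c = 8.94 km × (3288 − 2879) / 2879 = 1.27 km.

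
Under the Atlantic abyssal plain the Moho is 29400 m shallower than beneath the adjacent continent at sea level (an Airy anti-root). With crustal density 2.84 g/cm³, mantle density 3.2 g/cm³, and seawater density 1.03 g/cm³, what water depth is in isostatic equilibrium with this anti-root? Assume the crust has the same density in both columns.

Replacing a thickness d of crust by seawater at the top must be balanced by replacing crust with mantle at the base: d (ρ_c − ρ_w) = a (ρ_m − ρ_c).
d = a (ρ_m − ρ_c)/(ρ_c − ρ_w) = 29400 m × 0.36/1.81 = 5850 m.

5850 m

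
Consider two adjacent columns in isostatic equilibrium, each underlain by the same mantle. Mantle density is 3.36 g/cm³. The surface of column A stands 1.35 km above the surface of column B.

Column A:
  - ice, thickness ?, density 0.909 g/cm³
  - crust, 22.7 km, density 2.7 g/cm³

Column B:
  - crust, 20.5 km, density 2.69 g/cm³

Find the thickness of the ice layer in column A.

1.34 km

Take the compensation level at the base of the deeper column (depth z_c below the surface of column A) and equate Σ ρ_i t_i down to z_c; mantle fills any gap and the z_c terms cancel.
Column A: x×0.909 + 22.7×2.7 + (z_c − 22.7 − x)×3.36
Column B: 1.35×0 + 20.5×2.69 + (z_c − 1.35 − 20.5)×3.36
The z_c×3.36 term appears on both sides and cancels. Collect the known terms of each column as K = Σ(ρt)_known − 3.36 × (depth of known layers): K_A = 61.29 − 3.36×22.7 = −14.982; K_B = 55.145 − 3.36×(1.35 + 20.5) = −18.271.
Balance: K_A − x×(3.36 − 0.909) = K_B, so x = (K_A − K_B)/(3.36 − 0.909) = 3.289/2.451 = 1.34 km.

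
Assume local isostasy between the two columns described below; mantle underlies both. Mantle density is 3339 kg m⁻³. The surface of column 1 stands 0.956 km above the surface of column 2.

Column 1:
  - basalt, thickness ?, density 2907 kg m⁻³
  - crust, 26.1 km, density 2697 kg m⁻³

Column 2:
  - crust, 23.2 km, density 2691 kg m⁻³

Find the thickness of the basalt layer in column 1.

Take the compensation level at the base of the deeper column (depth z_c below the surface of column 1) and equate Σ ρ_i t_i down to z_c; mantle fills any gap and the z_c terms cancel.
Column 1: x×2907 + 26.1×2697 + (z_c − 26.1 − x)×3339
Column 2: 0.956×0 + 23.2×2691 + (z_c − 0.956 − 23.2)×3339
The z_c×3339 term appears on both sides and cancels. Collect the known terms of each column as K = Σ(ρt)_known − 3339 × (depth of known layers): K_1 = 70391.7 − 3339×26.1 = −16756.2; K_2 = 62431.2 − 3339×(0.956 + 23.2) = −18225.684.
Balance: K_1 − x×(3339 − 2907) = K_2, so x = (K_1 − K_2)/(3339 − 2907) = 1469.48/432 = 3.4 km.

3.4 km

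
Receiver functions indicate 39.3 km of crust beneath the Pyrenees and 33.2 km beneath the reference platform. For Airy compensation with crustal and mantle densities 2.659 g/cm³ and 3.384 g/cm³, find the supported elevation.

Excess crust Δ = 39.3 km − 33.2 km = 6.1 km, split between elevation h and root r with h + r = Δ.
Airy balance ρ_c h = (ρ_m − ρ_c) r gives r = h ρ_c/(ρ_m − ρ_c), so h (1 + ρ_c/(ρ_m − ρ_c)) = Δ, i.e. h = Δ (ρ_m − ρ_c)/ρ_m.
h = 6.1 km × 0.725/3.384 = 1.31 km.

1.31 km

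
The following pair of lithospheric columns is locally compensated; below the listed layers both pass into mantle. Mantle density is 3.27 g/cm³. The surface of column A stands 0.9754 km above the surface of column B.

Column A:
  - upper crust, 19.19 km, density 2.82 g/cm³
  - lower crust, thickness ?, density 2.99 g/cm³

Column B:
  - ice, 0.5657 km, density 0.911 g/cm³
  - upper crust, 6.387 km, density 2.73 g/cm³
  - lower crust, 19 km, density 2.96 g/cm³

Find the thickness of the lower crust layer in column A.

Take the compensation level at the base of the deeper column (depth z_c below the surface of column A) and equate Σ ρ_i t_i down to z_c; mantle fills any gap and the z_c terms cancel.
Column A: 19.19×2.82 + x×2.99 + (z_c − 19.19 − x)×3.27
Column B: 0.9754×0 + 0.5657×0.911 + 6.387×2.73 + 19×2.96 + (z_c − 0.9754 − 25.9527)×3.27
The z_c×3.27 term appears on both sides and cancels. Collect the known terms of each column as K = Σ(ρt)_known − 3.27 × (depth of known layers): K_A = 54.1158 − 3.27×19.19 = −8.6355; K_B = 74.1918627 − 3.27×(0.9754 + 25.9527) = −13.8630243.
Balance: K_A − x×(3.27 − 2.99) = K_B, so x = (K_A − K_B)/(3.27 − 2.99) = 5.22752/0.28 = 18.7 km.

18.7 km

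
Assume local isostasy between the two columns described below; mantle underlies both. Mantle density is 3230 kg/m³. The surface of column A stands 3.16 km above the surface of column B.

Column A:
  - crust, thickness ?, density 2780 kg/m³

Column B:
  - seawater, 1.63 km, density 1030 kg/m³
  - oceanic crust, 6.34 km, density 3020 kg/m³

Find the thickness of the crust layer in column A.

33.6 km

Take the compensation level at the base of the deeper column (depth z_c below the surface of column A) and equate Σ ρ_i t_i down to z_c; mantle fills any gap and the z_c terms cancel.
Column A: x×2780 + (z_c − 0 − x)×3230
Column B: 3.16×0 + 1.63×1030 + 6.34×3020 + (z_c − 3.16 − 7.97)×3230
The z_c×3230 term appears on both sides and cancels. Collect the known terms of each column as K = Σ(ρt)_known − 3230 × (depth of known layers): K_A = 0 − 3230×0 = 0; K_B = 20825.7 − 3230×(3.16 + 7.97) = −15124.2.
Balance: K_A − x×(3230 − 2780) = K_B, so x = (K_A − K_B)/(3230 − 2780) = 15124.2/450 = 33.6 km.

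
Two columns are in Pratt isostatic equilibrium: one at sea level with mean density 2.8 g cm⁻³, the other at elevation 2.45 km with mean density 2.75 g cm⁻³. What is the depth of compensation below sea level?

ρ_ref D = ρ (D + h) → D (ρ_ref − ρ) = ρ h.
D = ρ h/(ρ_ref − ρ) = 2.75 × 2.45 km/(2.8 − 2.75) = 135 km.

135 km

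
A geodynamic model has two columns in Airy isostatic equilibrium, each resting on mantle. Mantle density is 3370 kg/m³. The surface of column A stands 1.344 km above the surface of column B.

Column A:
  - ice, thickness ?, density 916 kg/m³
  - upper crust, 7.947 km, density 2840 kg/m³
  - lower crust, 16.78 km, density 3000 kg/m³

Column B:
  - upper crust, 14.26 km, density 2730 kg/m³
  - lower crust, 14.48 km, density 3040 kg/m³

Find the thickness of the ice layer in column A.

3.27 km

Take the compensation level at the base of the deeper column (depth z_c below the surface of column A) and equate Σ ρ_i t_i down to z_c; mantle fills any gap and the z_c terms cancel.
Column A: x×916 + 7.947×2840 + 16.78×3000 + (z_c − 24.727 − x)×3370
Column B: 1.344×0 + 14.26×2730 + 14.48×3040 + (z_c − 1.344 − 28.74)×3370
The z_c×3370 term appears on both sides and cancels. Collect the known terms of each column as K = Σ(ρt)_known − 3370 × (depth of known layers): K_A = 72909.48 − 3370×24.727 = −10420.51; K_B = 82949 − 3370×(1.344 + 28.74) = −18434.08.
Balance: K_A − x×(3370 − 916) = K_B, so x = (K_A − K_B)/(3370 − 916) = 8013.57/2454 = 3.27 km.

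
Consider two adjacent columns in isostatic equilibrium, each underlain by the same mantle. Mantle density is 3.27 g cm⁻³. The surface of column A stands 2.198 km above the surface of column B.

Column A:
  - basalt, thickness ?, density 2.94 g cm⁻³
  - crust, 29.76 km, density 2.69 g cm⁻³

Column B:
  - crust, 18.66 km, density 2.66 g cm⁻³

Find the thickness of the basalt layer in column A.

Take the compensation level at the base of the deeper column (depth z_c below the surface of column A) and equate Σ ρ_i t_i down to z_c; mantle fills any gap and the z_c terms cancel.
Column A: x×2.94 + 29.76×2.69 + (z_c − 29.76 − x)×3.27
Column B: 2.198×0 + 18.66×2.66 + (z_c − 2.198 − 18.66)×3.27
The z_c×3.27 term appears on both sides and cancels. Collect the known terms of each column as K = Σ(ρt)_known − 3.27 × (depth of known layers): K_A = 80.0544 − 3.27×29.76 = −17.2608; K_B = 49.6356 − 3.27×(2.198 + 18.66) = −18.57006.
Balance: K_A − x×(3.27 − 2.94) = K_B, so x = (K_A − K_B)/(3.27 − 2.94) = 1.30926/0.33 = 3.97 km.

3.97 km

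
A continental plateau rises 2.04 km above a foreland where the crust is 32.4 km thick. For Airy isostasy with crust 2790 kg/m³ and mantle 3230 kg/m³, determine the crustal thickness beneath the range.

Root depth r = h ρ_c / (ρ_m − ρ_c) = 2.04 km × 2790 / 440 = 12.94 km.
Total thickness = T + h + r = 32.4 km + 2.04 km + 12.94 km = 47.4 km.

47.4 km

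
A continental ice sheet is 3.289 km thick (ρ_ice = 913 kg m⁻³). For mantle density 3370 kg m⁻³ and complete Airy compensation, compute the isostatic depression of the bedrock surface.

Isostatic balance requires: the ice load ρ_ice t is balanced by mantle displaced below, ρ_m s.
s = t ρ_ice / ρ_m = 3.289 km × 913/3370 = 0.891 km.

0.891 km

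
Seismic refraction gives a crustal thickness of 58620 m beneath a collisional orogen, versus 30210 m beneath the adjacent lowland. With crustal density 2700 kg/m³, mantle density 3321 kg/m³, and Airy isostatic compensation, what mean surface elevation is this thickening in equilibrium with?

Excess crust Δ = 58620 m − 30210 m = 28410 m, split between elevation h and root r with h + r = Δ.
Airy balance ρ_c h = (ρ_m − ρ_c) r gives r = h ρ_c/(ρ_m − ρ_c), so h (1 + ρ_c/(ρ_m − ρ_c)) = Δ, i.e. h = Δ (ρ_m − ρ_c)/ρ_m.
h = 28410 m × 621/3321 = 5310 m.

5310 m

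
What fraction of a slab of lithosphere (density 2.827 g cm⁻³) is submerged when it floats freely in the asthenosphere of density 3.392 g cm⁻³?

83.3%

Submerged fraction = ρ_obj/ρ_fluid = 2.827/3.392 = 83.3%.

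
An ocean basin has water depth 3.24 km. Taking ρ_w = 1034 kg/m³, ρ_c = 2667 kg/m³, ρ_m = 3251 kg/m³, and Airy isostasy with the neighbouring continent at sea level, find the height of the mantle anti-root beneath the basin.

9.06 km

Equating mass per unit area of the two columns: replacing crust with seawater at the top is compensated by replacing crust with mantle at the base: d (ρ_c − ρ_w) = a (ρ_m − ρ_c).
a = d (ρ_c − ρ_w)/(ρ_m − ρ_c) = 3.24 km × 1633/584 = 9.06 km.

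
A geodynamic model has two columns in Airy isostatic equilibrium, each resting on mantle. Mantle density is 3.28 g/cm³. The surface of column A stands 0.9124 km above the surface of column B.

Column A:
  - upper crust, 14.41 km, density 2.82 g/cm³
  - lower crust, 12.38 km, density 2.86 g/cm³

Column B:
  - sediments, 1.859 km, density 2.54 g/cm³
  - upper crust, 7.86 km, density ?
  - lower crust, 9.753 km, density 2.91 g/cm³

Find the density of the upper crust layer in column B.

2.79 g/cm³

Take the compensation level at the base of the deeper column (depth z_c below the surface of column A) and equate Σ ρ_i t_i down to z_c; mantle fills any gap and the z_c terms cancel.
Column A: 14.41×2.82 + 12.38×2.86 + (z_c − 26.79)×3.28
Column B: 0.9124×0 + 1.859×2.54 + 7.86×ρ + 9.753×2.91 + (z_c − 0.9124 − 19.472)×3.28
The z_c×3.28 term appears on both sides and cancels. Collect the known terms of each column as K = Σ(ρt)_known − 3.28 × (depth of known layers): K_A = 76.043 − 3.28×26.79 = −11.8282; K_B = 33.10309 − 3.28×(0.9124 + 19.472) = −33.757742.
Balance: K_A = K_B + 7.86×ρ, so ρ = (K_A − K_B)/7.86 = 21.9295/7.86 = 2.79 g/cm³.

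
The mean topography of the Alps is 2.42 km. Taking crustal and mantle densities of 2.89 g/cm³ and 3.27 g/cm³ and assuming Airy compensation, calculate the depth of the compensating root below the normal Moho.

For local isostatic compensation: the weight of the topography is balanced by the buoyancy of the root, ρ_c h = (ρ_m − ρ_c) r.
r = h · ρ_c / (ρ_m − ρ_c) = 2.42 km × 2.89 / (3.27 − 2.89) = 18.4 km.

18.4 km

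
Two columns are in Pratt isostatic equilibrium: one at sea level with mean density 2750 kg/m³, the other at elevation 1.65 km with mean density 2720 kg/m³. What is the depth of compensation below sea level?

ρ_ref D = ρ (D + h) → D (ρ_ref − ρ) = ρ h.
D = ρ h/(ρ_ref − ρ) = 2720 × 1.65 km/(2750 − 2720) = 150 km.

150 km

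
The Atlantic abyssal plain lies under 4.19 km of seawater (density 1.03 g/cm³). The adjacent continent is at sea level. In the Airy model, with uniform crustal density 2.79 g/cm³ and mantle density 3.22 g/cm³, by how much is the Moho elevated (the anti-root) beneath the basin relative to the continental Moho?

Balancing pressure at the compensation depth: replacing crust with seawater at the top is compensated by replacing crust with mantle at the base: d (ρ_c − ρ_w) = a (ρ_m − ρ_c).
a = d (ρ_c − ρ_w)/(ρ_m − ρ_c) = 4.19 km × 1.76/0.43 = 17.1 km.

17.1 km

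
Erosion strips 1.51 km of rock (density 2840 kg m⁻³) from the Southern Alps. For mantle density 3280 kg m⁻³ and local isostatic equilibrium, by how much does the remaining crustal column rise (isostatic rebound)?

Unloading: uplift u = e ρ_c/ρ_m = 1.51 km × 2840/3280 = 1.31 km.

1.31 km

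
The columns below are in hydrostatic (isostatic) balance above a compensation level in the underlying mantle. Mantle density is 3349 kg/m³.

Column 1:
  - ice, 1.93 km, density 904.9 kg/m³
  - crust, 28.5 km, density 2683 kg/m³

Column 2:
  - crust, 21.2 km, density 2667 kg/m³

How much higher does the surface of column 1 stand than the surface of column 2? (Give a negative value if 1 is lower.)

2.76 km

For any compensation level in the mantle, the mantle terms cancel and isostasy reduces to e = (Σt_1 − Σt_2) − (Σ(ρt)_1 − Σ(ρt)_2) / ρ_m.
Σt_1 = 30.43 km; Σt_2 = 21.2 km; Σ(ρt)_1 = 78211.957; Σ(ρt)_2 = 56540.4 (in km·kg/m³).
e = (30.43 − 21.2) − (78211.957 − 56540.4) / 3349 = 2.76 km.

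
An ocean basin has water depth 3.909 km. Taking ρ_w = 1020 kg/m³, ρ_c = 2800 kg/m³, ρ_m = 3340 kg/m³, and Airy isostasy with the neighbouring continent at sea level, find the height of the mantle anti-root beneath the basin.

12.9 km

Equating mass per unit area of the two columns: replacing crust with seawater at the top is compensated by replacing crust with mantle at the base: d (ρ_c − ρ_w) = a (ρ_m − ρ_c).
a = d (ρ_c − ρ_w)/(ρ_m − ρ_c) = 3.909 km × 1780/540 = 12.9 km.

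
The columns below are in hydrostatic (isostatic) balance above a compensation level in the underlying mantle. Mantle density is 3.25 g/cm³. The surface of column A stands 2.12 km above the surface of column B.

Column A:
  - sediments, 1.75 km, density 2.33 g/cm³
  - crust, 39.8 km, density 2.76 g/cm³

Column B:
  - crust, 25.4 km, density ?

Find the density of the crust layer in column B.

2.69 g/cm³

Take the compensation level at the base of the deeper column (depth z_c below the surface of column A) and equate Σ ρ_i t_i down to z_c; mantle fills any gap and the z_c terms cancel.
Column A: 1.75×2.33 + 39.8×2.76 + (z_c − 41.55)×3.25
Column B: 2.12×0 + 25.4×ρ + (z_c − 2.12 − 25.4)×3.25
The z_c×3.25 term appears on both sides and cancels. Collect the known terms of each column as K = Σ(ρt)_known − 3.25 × (depth of known layers): K_A = 113.9255 − 3.25×41.55 = −21.112; K_B = 0 − 3.25×(2.12 + 25.4) = −89.44.
Balance: K_A = K_B + 25.4×ρ, so ρ = (K_A − K_B)/25.4 = 68.328/25.4 = 2.69 g/cm³.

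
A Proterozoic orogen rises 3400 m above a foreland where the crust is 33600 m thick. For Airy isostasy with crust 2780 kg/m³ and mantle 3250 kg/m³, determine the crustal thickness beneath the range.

57100 m

Root depth r = h ρ_c / (ρ_m − ρ_c) = 3400 m × 2780 / 470 = 20110 m.
Total thickness = T + h + r = 33600 m + 3400 m + 20110 m = 57100 m.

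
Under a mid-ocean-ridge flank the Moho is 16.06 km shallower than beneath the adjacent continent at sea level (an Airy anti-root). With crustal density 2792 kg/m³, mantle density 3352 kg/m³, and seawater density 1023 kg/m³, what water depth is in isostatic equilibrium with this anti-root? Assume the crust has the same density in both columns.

Replacing a thickness d of crust by seawater at the top must be balanced by replacing crust with mantle at the base: d (ρ_c − ρ_w) = a (ρ_m − ρ_c).
d = a (ρ_m − ρ_c)/(ρ_c − ρ_w) = 16.06 km × 560/1769 = 5.08 km.

5.08 km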